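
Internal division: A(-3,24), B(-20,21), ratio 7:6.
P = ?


Px = (7*(-20) + 6*(-3))/13 = -158/13 = -12.1538
Py = (7*21 + 6*24)/13 = 291/13 = 22.3846

P = (-12.1538, 22.3846)


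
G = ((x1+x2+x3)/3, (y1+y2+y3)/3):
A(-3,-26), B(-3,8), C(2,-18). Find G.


Gx = (-3- 3+2)/3 = -4/3 = -1.3333
Gy = (-26+8- 18)/3 = -36/3 = -12.0000

G = (-1.3333, -12.0000)


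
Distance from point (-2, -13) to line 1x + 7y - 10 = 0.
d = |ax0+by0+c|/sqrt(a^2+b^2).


|1*(-2) + 7*(-13) - 10| = |-103| = 103
sqrt(1 + 49) = sqrt(50) = 7.0711
d = 103/sqrt(50) = 14.5664

14.5664


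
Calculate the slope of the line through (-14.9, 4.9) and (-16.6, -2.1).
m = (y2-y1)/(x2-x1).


dy = -2.1 - 4.9 = -7.0
dx = -16.6 + 14.9 = -1.7
m = -7.0/(-1.7) = 4.1176

m = 4.1176


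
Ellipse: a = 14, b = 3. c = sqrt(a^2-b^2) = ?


c^2 = 14^2 - 3^2 = 196 - 9 = 187
c = sqrt(187) = 13.6748

c = 13.6748


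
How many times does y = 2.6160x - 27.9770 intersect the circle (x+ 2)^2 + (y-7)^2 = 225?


Substitute y = 2.6160x - 27.9770: (x+ 2)^2 + (2.6160x- 27.9770-7)^2 = 225
Expand to Ax^2 + Bx + C = 0, where b-k = -34.977
A = 1+m^2 = 7.843456
B = 2(m(b-k) - h) = 2(2.6160*(-34.977) + 2) = -178.999664
C = h^2 + (b-k)^2 - r^2 = 4 + 1223.390529 - 225 = 1002.390529
disc = B^2-4AC = 32040.8797 - 31448.8240 = 592.0557
disc > 0

2 intersection points


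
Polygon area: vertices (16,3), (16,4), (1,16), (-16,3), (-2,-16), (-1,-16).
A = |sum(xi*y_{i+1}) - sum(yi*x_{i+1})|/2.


sum(xi*y_{i+1}) = 16*4 + 16*16 + 1*3 - 16*(-16) - 2*(-16) - 1*3 = 608
sum(yi*x_{i+1}) = 3*16 + 4*1 + 16*(-16) + 3*(-2) - 16*(-1) - 16*16 = -450
Area = |608 + 450|/2 = 1058/2 = 529.0000

529.0000 sq units


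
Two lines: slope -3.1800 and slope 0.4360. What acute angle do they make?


m1-m2 = -3.616
1+m1*m2 = -0.38648
tan(theta) = |-3.616/(-0.38648)| = 9.356241
theta = arctan(|-3.616/(-0.38648)|) = 83.8994 degrees (acute angle)

83.8994 degrees


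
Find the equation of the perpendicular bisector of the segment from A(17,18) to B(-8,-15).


Midpoint = (4.5, 1.5)
Slope of AB = dy/dx = -33/(-25) = 1.3200
Perp slope = -dx/dy = -25/33 = -0.7576
b = My - (perp slope)*Mx = 1.5 + (-25*4.5)/(-33) = 1.5 + 3.4091 = 4.9091

y = -0.7576x + 4.9091


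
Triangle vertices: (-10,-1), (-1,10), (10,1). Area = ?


-10*(10-1) = -90
-1*(1+ 1) = -2
10*(-1-10) = -110
sum = -202
Area = |-202|/2 = 101.0000

101.0000 sq units


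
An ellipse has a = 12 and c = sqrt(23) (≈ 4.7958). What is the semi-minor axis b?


b^2 = 12^2 - (sqrt(23))^2 = 144 - 23 = 121
b = sqrt(121) = 11

b = 11


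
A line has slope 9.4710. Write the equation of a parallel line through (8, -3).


Parallel lines have equal slopes.
m2 = 9.4710
b2 = -3 - 9.4710*8 = -78.7680

y = 9.4710x - 78.7680


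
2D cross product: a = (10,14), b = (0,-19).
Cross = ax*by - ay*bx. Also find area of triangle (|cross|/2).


cross = 10*(-19) - 14*0 = -190 - 0 = -190
Triangle area = |-190|/2 = 190/2 = 95.0000

cross = -190, triangle area = 95.0000


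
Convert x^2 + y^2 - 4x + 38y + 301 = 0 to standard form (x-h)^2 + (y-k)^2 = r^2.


h = -D/2 = 4/2 = 2
k = -E/2 = -38/2 = -19
r^2 = h^2 + k^2 - F = 4 + 361 - 301 = 64
r = 8

Center (2, -19), radius = 8


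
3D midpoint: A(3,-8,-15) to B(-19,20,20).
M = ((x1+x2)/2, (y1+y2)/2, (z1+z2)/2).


Mx = (3- 19)/2 = -8.0000
My = (-8+20)/2 = 6.0000
Mz = (-15+20)/2 = 2.5000

M = (-8.0000, 6.0000, 2.5000)


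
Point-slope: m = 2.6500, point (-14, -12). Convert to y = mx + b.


y + 12 = 2.6500(x + 14)
y = 2.6500x - 12 - 2.6500*(-14)
y = 2.6500x + 25.1000

y = 2.6500x + 25.1000


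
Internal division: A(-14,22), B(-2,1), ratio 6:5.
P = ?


Px = (6*(-2) + 5*(-14))/11 = -82/11 = -7.4545
Py = (6*1 + 5*22)/11 = 116/11 = 10.5455

P = (-7.4545, 10.5455)


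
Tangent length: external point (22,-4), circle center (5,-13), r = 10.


d = sqrt((22-5)^2 + (-4+ 13)^2) = sqrt(289+81) = 19.2354
L = sqrt(370.0000 - 100) = sqrt(270.0000) = 16.4317

16.4317


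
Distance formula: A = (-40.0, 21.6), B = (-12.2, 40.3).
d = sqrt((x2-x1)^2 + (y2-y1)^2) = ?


dx = -12.2 + 40.0 = 27.8
dy = 40.3 - 21.6 = 18.7
d = sqrt(772.84 + 349.69) = sqrt(1122.53) = 33.5042

33.5042


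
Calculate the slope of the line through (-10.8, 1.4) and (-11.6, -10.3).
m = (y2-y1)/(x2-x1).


dy = -10.3 - 1.4 = -11.7
dx = -11.6 + 10.8 = -0.8
m = -11.7/(-0.8) = 14.6250

m = 14.6250


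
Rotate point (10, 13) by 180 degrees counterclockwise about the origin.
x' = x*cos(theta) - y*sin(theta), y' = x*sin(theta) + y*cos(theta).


cos(180) = -1, sin(180) = 0
x' = 10*(-1) - 13*0 = -10
y' = 10*0 + 13*(-1) = -13

(-10, -13)


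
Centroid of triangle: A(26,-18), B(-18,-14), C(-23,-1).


Gx = (26- 18- 23)/3 = -15/3 = -5.0000
Gy = (-18- 14- 1)/3 = -33/3 = -11.0000

G = (-5.0000, -11.0000)


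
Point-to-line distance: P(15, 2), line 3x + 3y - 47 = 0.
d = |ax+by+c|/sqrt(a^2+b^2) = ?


|3*15 + 3*2 - 47| = |4| = 4
sqrt(9 + 9) = sqrt(18) = 4.2426
d = 4/sqrt(18) = 0.9428

0.9428


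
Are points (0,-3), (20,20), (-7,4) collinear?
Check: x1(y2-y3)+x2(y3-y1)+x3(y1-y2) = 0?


0*(20-4) + 20*(4+ 3) - 7*(-3-20)
= 0 + 140 + 161 = 301

No, not collinear (determinant = 301)


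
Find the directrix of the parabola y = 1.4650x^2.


a = 1.4650
1/(4a) = 0.1706
directrix: y = -0.1706 = -0.1706

y = -0.1706


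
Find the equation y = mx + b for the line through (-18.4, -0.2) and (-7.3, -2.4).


m = (-2.2)/(11.1) = -0.1982
b = y1 - m*x1 = -0.2 - (-2.2*(-18.4))/(11.1) = -0.2 - 3.6468 = -3.8468

y = -0.1982x - 3.8468


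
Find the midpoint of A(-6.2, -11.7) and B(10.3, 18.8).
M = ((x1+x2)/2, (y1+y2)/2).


Mx = (-6.2 + 10.3)/2 = 4.1/2 = 2.0500
My = (-11.7 + 18.8)/2 = 7.1/2 = 3.5500

(2.0500, 3.5500)


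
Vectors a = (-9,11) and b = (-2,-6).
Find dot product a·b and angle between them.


a·b = -9*(-2) + 11*(-6) = 18 - 66 = -48
|a| = sqrt(81+121) = 14.2127
|b| = sqrt(4+36) = 6.3246
cos(theta) = -48/(sqrt(202)*sqrt(40)) = -48/sqrt(8080) = -0.533993
theta = arccos(-48/sqrt(8080)) = 122.2756 degrees

a·b = -48, theta = 122.2756 deg


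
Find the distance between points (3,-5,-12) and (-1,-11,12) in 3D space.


dx=-4, dy=-6, dz=24
d = sqrt(16+36+576) = sqrt(628) = 25.0599

25.0599


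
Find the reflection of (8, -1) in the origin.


Reflection rule for origin: (-x, -y)
(8, -1) -> (-8, 1)

(-8, 1)


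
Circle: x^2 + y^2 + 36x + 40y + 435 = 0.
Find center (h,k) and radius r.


h = -D/2 = -36/2 = -18
k = -E/2 = -40/2 = -20
r^2 = h^2 + k^2 - F = 324 + 400 - 435 = 289
r = 17

Center (-18, -20), radius = 17


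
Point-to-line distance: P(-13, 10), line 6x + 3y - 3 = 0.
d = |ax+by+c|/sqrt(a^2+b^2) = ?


|6*(-13) + 3*10 - 3| = |-51| = 51
sqrt(36 + 9) = sqrt(45) = 6.7082
d = 51/sqrt(45) = 7.6026

7.6026


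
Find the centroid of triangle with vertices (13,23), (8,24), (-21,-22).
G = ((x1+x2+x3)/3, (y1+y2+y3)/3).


Gx = (13+8- 21)/3 = 0/3 = 0
Gy = (23+24- 22)/3 = 25/3 = 8.3333

G = (0, 8.3333)


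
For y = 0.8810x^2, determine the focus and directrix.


a = 0.8810
1/(4a) = 0.2838
Focus = (0, 0.2838)
Directrix: y = -0.2838

Focus = (0, 0.2838), Directrix: y = -0.2838


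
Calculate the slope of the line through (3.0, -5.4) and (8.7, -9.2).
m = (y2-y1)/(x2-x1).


dy = -9.2 + 5.4 = -3.8
dx = 8.7 - 3.0 = 5.7
m = -3.8/5.7 = -0.6667

m = -0.6667


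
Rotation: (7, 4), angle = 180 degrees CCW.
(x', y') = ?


cos(180) = -1, sin(180) = 0
x' = 7*(-1) - 4*0 = -7
y' = 7*0 + 4*(-1) = -4

(-7, -4)


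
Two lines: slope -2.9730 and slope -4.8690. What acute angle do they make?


m1-m2 = 1.896
1+m1*m2 = 15.475537
tan(theta) = |1.896/15.475537| = 0.122516
theta = arctan(|1.896/15.475537|) = 6.9848 degrees (acute angle)

6.9848 degrees


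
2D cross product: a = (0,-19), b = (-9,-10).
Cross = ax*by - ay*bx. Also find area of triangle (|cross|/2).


cross = 0*(-10) + 19*(-9) = 0 - 171 = -171
Triangle area = |-171|/2 = 171/2 = 85.5000

cross = -171, triangle area = 85.5000


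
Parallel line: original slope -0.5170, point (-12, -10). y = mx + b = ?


Parallel lines have equal slopes.
m2 = -0.5170
b2 = -10 + 0.5170*(-12) = -16.2040

y = -0.5170x - 16.2040


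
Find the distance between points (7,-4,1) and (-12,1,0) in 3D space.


dx=-19, dy=5, dz=-1
d = sqrt(361+25+1) = sqrt(387) = 19.6723

19.6723


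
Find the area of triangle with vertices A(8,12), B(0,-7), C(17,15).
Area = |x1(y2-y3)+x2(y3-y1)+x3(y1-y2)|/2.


8*(-7-15) = -176
0*(15-12) = 0
17*(12+ 7) = 323
sum = 147
Area = |147|/2 = 73.5000

73.5000 sq units


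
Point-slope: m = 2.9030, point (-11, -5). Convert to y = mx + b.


y + 5 = 2.9030(x + 11)
y = 2.9030x - 5 - 2.9030*(-11)
y = 2.9030x + 26.9330

y = 2.9030x + 26.9330


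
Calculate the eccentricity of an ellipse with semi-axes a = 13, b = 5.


c = sqrt(169-25) = sqrt(144) = 12.0000
e = c/a = 12/13 = 0.9231

e = 0.9231


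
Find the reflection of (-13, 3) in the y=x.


Reflection rule for y=x: (y, x)
(-13, 3) -> (3, -13)

(3, -13)


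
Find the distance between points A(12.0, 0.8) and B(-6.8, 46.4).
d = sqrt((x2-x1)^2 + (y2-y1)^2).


dx = -6.8 - 12.0 = -18.8
dy = 46.4 - 0.8 = 45.6
d = sqrt(353.44 + 2079.36) = sqrt(2432.8) = 49.3234

49.3234


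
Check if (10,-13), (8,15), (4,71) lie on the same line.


10*(15-71) + 8*(71+ 13) + 4*(-13-15)
= -560 + 672 - 112 = 0

Yes, collinear (determinant = 0)


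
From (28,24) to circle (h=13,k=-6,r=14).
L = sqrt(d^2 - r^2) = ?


d = sqrt((28-13)^2 + (24+ 6)^2) = sqrt(225+900) = 33.5410
L = sqrt(1125.0000 - 196) = sqrt(929.0000) = 30.4795

30.4795


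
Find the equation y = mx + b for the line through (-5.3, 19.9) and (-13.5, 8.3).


m = (-11.6)/(-8.2) = 1.4146
b = y1 - m*x1 = 19.9 - (-11.6*(-5.3))/(-8.2) = 19.9 + 7.4976 = 27.3976

y = 1.4146x + 27.3976


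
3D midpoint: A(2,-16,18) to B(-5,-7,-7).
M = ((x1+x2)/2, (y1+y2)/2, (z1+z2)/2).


Mx = (2- 5)/2 = -1.5000
My = (-16- 7)/2 = -11.5000
Mz = (18- 7)/2 = 5.5000

M = (-1.5000, -11.5000, 5.5000)


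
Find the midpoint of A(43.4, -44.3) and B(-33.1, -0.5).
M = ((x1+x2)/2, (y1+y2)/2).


Mx = (43.4 - 33.1)/2 = 10.3/2 = 5.1500
My = (-44.3 - 0.5)/2 = -44.8/2 = -22.4000

(5.1500, -22.4000)


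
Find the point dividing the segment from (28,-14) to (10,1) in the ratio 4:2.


Px = (4*10 + 2*28)/6 = 96/6 = 16.0000
Py = (4*1 + 2*(-14))/6 = -24/6 = -4.0000

P = (16.0000, -4.0000)


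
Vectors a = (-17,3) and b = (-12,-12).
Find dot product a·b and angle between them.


a·b = -17*(-12) + 3*(-12) = 204 - 36 = 168
|a| = sqrt(289+9) = 17.2627
|b| = sqrt(144+144) = 16.9706
cos(theta) = 168/(sqrt(298)*sqrt(288)) = 168/sqrt(85824) = 0.573462
theta = arccos(168/sqrt(85824)) = 55.0080 degrees

a·b = 168, theta = 55.0080 deg


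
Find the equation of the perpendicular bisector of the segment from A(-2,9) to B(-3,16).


Midpoint = (-2.5, 12.5)
Slope of AB = dy/dx = 7/(-1) = -7.0000
Perp slope = -dx/dy = 1/7 = 0.1429
b = My - (perp slope)*Mx = 12.5 + (-1*(-2.5))/7 = 12.5 + 0.3571 = 12.8571

y = 0.1429x + 12.8571


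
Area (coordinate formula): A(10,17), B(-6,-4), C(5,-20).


10*(-4+ 20) = 160
-6*(-20-17) = 222
5*(17+ 4) = 105
sum = 487
Area = |487|/2 = 243.5000

243.5000 sq units


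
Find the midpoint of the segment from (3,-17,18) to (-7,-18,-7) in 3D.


Mx = (3- 7)/2 = -2.0000
My = (-17- 18)/2 = -17.5000
Mz = (18- 7)/2 = 5.5000

M = (-2.0000, -17.5000, 5.5000)


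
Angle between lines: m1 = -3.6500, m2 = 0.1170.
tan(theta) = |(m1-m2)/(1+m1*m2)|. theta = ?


m1-m2 = -3.767
1+m1*m2 = 0.57295
tan(theta) = |-3.767/0.57295| = 6.574745
theta = arctan(|-3.767/0.57295|) = 81.3518 degrees (acute angle)

81.3518 degrees


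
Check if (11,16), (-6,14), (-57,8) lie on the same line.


11*(14-8) - 6*(8-16) - 57*(16-14)
= 66 + 48 - 114 = 0

Yes, collinear (determinant = 0)


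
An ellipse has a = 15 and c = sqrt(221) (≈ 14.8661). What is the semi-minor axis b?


b^2 = 15^2 - (sqrt(221))^2 = 225 - 221 = 4
b = sqrt(4) = 2

b = 2


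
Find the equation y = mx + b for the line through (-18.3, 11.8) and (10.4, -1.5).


m = (-13.3)/(28.7) = -0.4634
b = y1 - m*x1 = 11.8 - (-13.3*(-18.3))/(28.7) = 11.8 - 8.4805 = 3.3195

y = -0.4634x + 3.3195


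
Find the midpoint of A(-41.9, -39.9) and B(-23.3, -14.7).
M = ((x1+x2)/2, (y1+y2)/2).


Mx = (-41.9 - 23.3)/2 = -65.2/2 = -32.6000
My = (-39.9 - 14.7)/2 = -54.6/2 = -27.3000

(-32.6000, -27.3000)


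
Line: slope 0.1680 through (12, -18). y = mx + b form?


y + 18 = 0.1680(x - 12)
y = 0.1680x - 18 - 0.1680*12
y = 0.1680x - 20.0160

y = 0.1680x - 20.0160


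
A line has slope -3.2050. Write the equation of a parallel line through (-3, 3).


Parallel lines have equal slopes.
m2 = -3.2050
b2 = 3 + 3.2050*(-3) = -6.6150

y = -3.2050x - 6.6150


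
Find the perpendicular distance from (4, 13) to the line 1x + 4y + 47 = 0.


|1*4 + 4*13 + 47| = |103| = 103
sqrt(1 + 16) = sqrt(17) = 4.1231
d = 103/sqrt(17) = 24.9812

24.9812


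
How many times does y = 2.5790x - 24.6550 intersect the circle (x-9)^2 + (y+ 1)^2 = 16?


Substitute y = 2.5790x - 24.6550: (x-9)^2 + (2.5790x- 24.6550+ 1)^2 = 16
Expand to Ax^2 + Bx + C = 0, where b-k = -23.655
A = 1+m^2 = 7.651241
B = 2(m(b-k) - h) = 2(2.5790*(-23.655) - 9) = -140.01249
C = h^2 + (b-k)^2 - r^2 = 81 + 559.559025 - 16 = 624.559025
disc = B^2-4AC = 19603.4974 - 19114.6065 = 488.8909
disc > 0

2 intersection points


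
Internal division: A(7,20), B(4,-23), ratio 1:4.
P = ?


Px = (1*4 + 4*7)/5 = 32/5 = 6.4000
Py = (1*(-23) + 4*20)/5 = 57/5 = 11.4000

P = (6.4000, 11.4000)


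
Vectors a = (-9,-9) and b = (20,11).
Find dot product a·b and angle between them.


a·b = -9*20 - 9*11 = -180 - 99 = -279
|a| = sqrt(81+81) = 12.7279
|b| = sqrt(400+121) = 22.8254
cos(theta) = -279/(sqrt(162)*sqrt(521)) = -279/sqrt(84402) = -0.960346
theta = arccos(-279/sqrt(84402)) = 163.8108 degrees

a·b = -279, theta = 163.8108 deg


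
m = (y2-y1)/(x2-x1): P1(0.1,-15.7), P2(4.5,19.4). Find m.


dy = 19.4 + 15.7 = 35.1
dx = 4.5 - 0.1 = 4.4
m = 35.1/4.4 = 7.9773

m = 7.9773


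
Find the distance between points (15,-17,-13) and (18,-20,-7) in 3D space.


dx=3, dy=-3, dz=6
d = sqrt(9+9+36) = sqrt(54) = 7.3485

7.3485


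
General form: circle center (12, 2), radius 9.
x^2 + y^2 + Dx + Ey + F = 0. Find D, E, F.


(x-12)^2 + (y-2)^2 = 9^2
D = -2h = -24, E = -2k = -4
F = h^2+k^2-r^2 = 144+4-81 = 67

D = -24, E = -4, F = 67


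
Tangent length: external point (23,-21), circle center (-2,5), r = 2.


d = sqrt((23+ 2)^2 + (-21-5)^2) = sqrt(625+676) = 36.0694
L = sqrt(1301.0000 - 4) = sqrt(1297.0000) = 36.0139

36.0139


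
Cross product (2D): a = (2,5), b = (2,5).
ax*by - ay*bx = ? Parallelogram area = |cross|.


cross = 2*5 - 5*2 = 10 - 10 = 0
Parallelogram area = |0| = 0

cross = 0, parallelogram area = 0


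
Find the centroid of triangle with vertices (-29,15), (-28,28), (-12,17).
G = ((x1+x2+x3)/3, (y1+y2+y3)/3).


Gx = (-29- 28- 12)/3 = -69/3 = -23.0000
Gy = (15+28+17)/3 = 60/3 = 20.0000

G = (-23.0000, 20.0000)


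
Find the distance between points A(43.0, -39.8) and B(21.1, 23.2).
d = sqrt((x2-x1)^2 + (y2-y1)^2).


dx = 21.1 - 43.0 = -21.9
dy = 23.2 + 39.8 = 63.0
d = sqrt(479.61 + 3969.0) = sqrt(4448.61) = 66.6979

66.6979


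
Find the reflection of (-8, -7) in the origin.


Reflection rule for origin: (-x, -y)
(-8, -7) -> (8, 7)

(8, 7)


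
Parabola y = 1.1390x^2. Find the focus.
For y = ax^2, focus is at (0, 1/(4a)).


a = 1.1390
4a = 4.5560
focus = (0, 1/4.5560) = (0, 0.2195)

Focus = (0, 0.2195)


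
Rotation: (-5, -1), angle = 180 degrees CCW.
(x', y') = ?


cos(180) = -1, sin(180) = 0
x' = -5*(-1) + 1*0 = 5
y' = -5*0 - 1*(-1) = 1

(5, 1)


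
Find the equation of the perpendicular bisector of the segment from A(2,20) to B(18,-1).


Midpoint = (10, 9.5)
Slope of AB = dy/dx = -21/16 = -1.3125
Perp slope = -dx/dy = 16/21 = 0.7619
b = My - (perp slope)*Mx = 9.5 + (16*10)/(-21) = 9.5 - 7.6190 = 1.8810

y = 0.7619x + 1.8810


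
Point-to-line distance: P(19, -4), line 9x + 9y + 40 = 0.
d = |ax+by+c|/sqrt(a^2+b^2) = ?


|9*19 + 9*(-4) + 40| = |175| = 175
sqrt(81 + 81) = sqrt(162) = 12.7279
d = 175/sqrt(162) = 13.7493

13.7493


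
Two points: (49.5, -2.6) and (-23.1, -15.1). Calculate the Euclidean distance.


dx = -23.1 - 49.5 = -72.6
dy = -15.1 + 2.6 = -12.5
d = sqrt(5270.76 + 156.25) = sqrt(5427.01) = 73.6682

73.6682


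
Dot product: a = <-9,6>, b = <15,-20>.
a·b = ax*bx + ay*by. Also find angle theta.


a·b = -9*15 + 6*(-20) = -135 - 120 = -255
|a| = sqrt(81+36) = 10.8167
|b| = sqrt(225+400) = 25.0000
cos(theta) = -255/(sqrt(117)*sqrt(625)) = -255/sqrt(73125) = -0.942990
theta = arccos(-255/sqrt(73125)) = 160.5600 degrees

a·b = -255, theta = 160.5600 deg


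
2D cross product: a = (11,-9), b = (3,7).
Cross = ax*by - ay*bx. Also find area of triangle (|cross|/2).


cross = 11*7 + 9*3 = 77 + 27 = 104
Triangle area = |104|/2 = 104/2 = 52.0000

cross = 104, triangle area = 52.0000


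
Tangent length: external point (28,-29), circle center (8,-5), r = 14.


d = sqrt((28-8)^2 + (-29+ 5)^2) = sqrt(400+576) = 31.2410
L = sqrt(976.0000 - 196) = sqrt(780.0000) = 27.9285

27.9285


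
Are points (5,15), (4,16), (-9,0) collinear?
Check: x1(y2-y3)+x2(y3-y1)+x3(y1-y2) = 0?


5*(16-0) + 4*(0-15) - 9*(15-16)
= 80 - 60 + 9 = 29

No, not collinear (determinant = 29)


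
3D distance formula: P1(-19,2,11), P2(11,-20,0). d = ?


dx=30, dy=-22, dz=-11
d = sqrt(900+484+121) = sqrt(1505) = 38.7943

38.7943


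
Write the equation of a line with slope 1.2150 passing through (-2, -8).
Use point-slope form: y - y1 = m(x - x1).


y + 8 = 1.2150(x + 2)
y = 1.2150x - 8 - 1.2150*(-2)
y = 1.2150x - 5.5700

y = 1.2150x - 5.5700


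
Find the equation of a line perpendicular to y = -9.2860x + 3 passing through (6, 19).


Perpendicular slope = -1/m1 = -1/(-9.2860) = 0.1077
b2 = y0 - m2*x0 = 19 + 6/(-9.2860) = 19 - 0.6461 = 18.3539

y = 0.1077x + 18.3539


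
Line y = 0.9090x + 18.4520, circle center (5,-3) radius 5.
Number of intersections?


Substitute y = 0.9090x + 18.4520: (x-5)^2 + (0.9090x+18.4520+ 3)^2 = 25
Expand to Ax^2 + Bx + C = 0, where b-k = 21.452
A = 1+m^2 = 1.826281
B = 2(m(b-k) - h) = 2(0.9090*21.452 - 5) = 28.999736
C = h^2 + (b-k)^2 - r^2 = 25 + 460.188304 - 25 = 460.188304
disc = B^2-4AC = 840.9847 - 3361.7326 = -2520.7479
disc < 0

0 intersection points


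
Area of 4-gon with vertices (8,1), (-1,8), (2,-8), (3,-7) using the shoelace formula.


sum(xi*y_{i+1}) = 8*8 - 1*(-8) + 2*(-7) + 3*1 = 61
sum(yi*x_{i+1}) = 1*(-1) + 8*2 - 8*3 - 7*8 = -65
Area = |61 + 65|/2 = 126/2 = 63.0000

63.0000 sq units


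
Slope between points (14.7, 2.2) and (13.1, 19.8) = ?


dy = 19.8 - 2.2 = 17.6
dx = 13.1 - 14.7 = -1.6
m = 17.6/(-1.6) = -11.0000

m = -11.0000


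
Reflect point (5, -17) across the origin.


Reflection rule for origin: (-x, -y)
(5, -17) -> (-5, 17)

(-5, 17)


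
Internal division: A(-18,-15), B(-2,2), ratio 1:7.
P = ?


Px = (1*(-2) + 7*(-18))/8 = -128/8 = -16.0000
Py = (1*2 + 7*(-15))/8 = -103/8 = -12.8750

P = (-16.0000, -12.8750)


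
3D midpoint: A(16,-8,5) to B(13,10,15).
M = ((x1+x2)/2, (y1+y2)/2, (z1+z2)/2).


Mx = (16+13)/2 = 14.5000
My = (-8+10)/2 = 1.0000
Mz = (5+15)/2 = 10.0000

M = (14.5000, 1.0000, 10.0000)


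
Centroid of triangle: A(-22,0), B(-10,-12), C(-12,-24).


Gx = (-22- 10- 12)/3 = -44/3 = -14.6667
Gy = (0- 12- 24)/3 = -36/3 = -12.0000

G = (-14.6667, -12.0000)


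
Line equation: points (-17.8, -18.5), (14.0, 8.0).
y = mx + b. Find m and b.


m = (26.5)/(31.8) = 0.8333
b = y1 - m*x1 = -18.5 - (26.5*(-17.8))/(31.8) = -18.5 + 14.8333 = -3.6667

y = 0.8333x - 3.6667


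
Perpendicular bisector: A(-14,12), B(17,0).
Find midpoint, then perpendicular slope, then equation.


Midpoint = (1.5, 6)
Slope of AB = dy/dx = -12/31 = -0.3871
Perp slope = -dx/dy = 31/12 = 2.5833
b = My - (perp slope)*Mx = 6 + (31*1.5)/(-12) = 6 - 3.8750 = 2.1250

y = 2.5833x + 2.1250


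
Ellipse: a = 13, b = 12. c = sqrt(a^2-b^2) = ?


c^2 = 13^2 - 12^2 = 169 - 144 = 25
c = sqrt(25) = 5.0000

c = 5.0000


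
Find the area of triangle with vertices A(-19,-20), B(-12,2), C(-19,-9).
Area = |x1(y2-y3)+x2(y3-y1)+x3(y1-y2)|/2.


-19*(2+ 9) = -209
-12*(-9+ 20) = -132
-19*(-20-2) = 418
sum = 77
Area = |77|/2 = 38.5000

38.5000 sq units


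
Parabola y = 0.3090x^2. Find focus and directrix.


a = 0.3090
1/(4a) = 0.8091
Focus = (0, 0.8091)
Directrix: y = -0.8091

Focus = (0, 0.8091), Directrix: y = -0.8091


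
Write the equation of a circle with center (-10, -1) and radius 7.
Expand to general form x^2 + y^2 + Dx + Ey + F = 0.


(x+ 10)^2 + (y+ 1)^2 = 7^2
D = -2h = 20, E = -2k = 2
F = h^2+k^2-r^2 = 100+1-49 = 52

x^2 + y^2 + 20x + 2y + 52 = 0


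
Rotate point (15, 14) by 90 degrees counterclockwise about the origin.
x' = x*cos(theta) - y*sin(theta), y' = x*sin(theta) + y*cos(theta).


cos(90) = 0, sin(90) = 1
x' = 15*0 - 14*1 = -14
y' = 15*1 + 14*0 = 15

(-14, 15)


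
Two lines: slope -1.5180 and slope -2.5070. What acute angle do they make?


m1-m2 = 0.989
1+m1*m2 = 4.805626
tan(theta) = |0.989/4.805626| = 0.205800
theta = arctan(|0.989/4.805626|) = 11.6291 degrees (acute angle)

11.6291 degrees


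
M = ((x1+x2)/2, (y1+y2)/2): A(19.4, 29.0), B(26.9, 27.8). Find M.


Mx = (19.4 + 26.9)/2 = 46.3/2 = 23.1500
My = (29.0 + 27.8)/2 = 56.8/2 = 28.4000

(23.1500, 28.4000)


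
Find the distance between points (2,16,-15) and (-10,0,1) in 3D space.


dx=-12, dy=-16, dz=16
d = sqrt(144+256+256) = sqrt(656) = 25.6125

25.6125


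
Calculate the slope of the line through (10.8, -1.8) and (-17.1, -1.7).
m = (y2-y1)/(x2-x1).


dy = -1.7 + 1.8 = 0.1
dx = -17.1 - 10.8 = -27.9
m = 0.1/(-27.9) = -0.0036

m = -0.0036


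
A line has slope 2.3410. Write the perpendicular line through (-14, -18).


Perpendicular slope = -1/m1 = -1/2.3410 = -0.4272
b2 = y0 - m2*x0 = -18 - 14/2.3410 = -18 - 5.9804 = -23.9804

y = -0.4272x - 23.9804


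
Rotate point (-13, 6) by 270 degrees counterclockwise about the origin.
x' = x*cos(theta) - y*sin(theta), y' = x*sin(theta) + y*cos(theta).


cos(270) = 0, sin(270) = -1
x' = -13*0 - 6*(-1) = 6
y' = -13*(-1) + 6*0 = 13

(6, 13)


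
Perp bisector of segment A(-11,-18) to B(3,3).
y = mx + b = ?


Midpoint = (-4, -7.5)
Slope of AB = dy/dx = 21/14 = 1.5000
Perp slope = -dx/dy = -14/21 = -0.6667
b = My - (perp slope)*Mx = -7.5 + (14*(-4))/21 = -7.5 - 2.6667 = -10.1667

y = -0.6667x - 10.1667


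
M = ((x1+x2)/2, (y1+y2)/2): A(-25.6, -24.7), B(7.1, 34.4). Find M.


Mx = (-25.6 + 7.1)/2 = -18.5/2 = -9.2500
My = (-24.7 + 34.4)/2 = 9.7/2 = 4.8500

(-9.2500, 4.8500)


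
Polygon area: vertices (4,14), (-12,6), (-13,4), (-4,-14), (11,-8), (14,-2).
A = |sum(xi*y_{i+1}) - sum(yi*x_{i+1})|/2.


sum(xi*y_{i+1}) = 4*6 - 12*4 - 13*(-14) - 4*(-8) + 11*(-2) + 14*14 = 364
sum(yi*x_{i+1}) = 14*(-12) + 6*(-13) + 4*(-4) - 14*11 - 8*14 - 2*4 = -536
Area = |364 + 536|/2 = 900/2 = 450.0000

450.0000 sq units


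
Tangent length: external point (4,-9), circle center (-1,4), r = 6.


d = sqrt((4+ 1)^2 + (-9-4)^2) = sqrt(25+169) = 13.9284
L = sqrt(194.0000 - 36) = sqrt(158.0000) = 12.5698

12.5698


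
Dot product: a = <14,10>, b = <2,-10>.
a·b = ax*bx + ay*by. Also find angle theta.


a·b = 14*2 + 10*(-10) = 28 - 100 = -72
|a| = sqrt(196+100) = 17.2047
|b| = sqrt(4+100) = 10.1980
cos(theta) = -72/(sqrt(296)*sqrt(104)) = -72/sqrt(30784) = -0.410365
theta = arccos(-72/sqrt(30784)) = 114.2277 degrees

a·b = -72, theta = 114.2277 deg


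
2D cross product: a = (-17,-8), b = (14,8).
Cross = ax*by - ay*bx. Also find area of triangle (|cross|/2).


cross = -17*8 + 8*14 = -136 + 112 = -24
Triangle area = |-24|/2 = 24/2 = 12.0000

cross = -24, triangle area = 12.0000


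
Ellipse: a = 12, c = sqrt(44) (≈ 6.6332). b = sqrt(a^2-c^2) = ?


b^2 = 12^2 - (sqrt(44))^2 = 144 - 44 = 100
b = sqrt(100) = 10

b = 10


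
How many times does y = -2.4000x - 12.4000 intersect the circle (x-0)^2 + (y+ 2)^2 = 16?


Substitute y = -2.4000x - 12.4000: (x-0)^2 + (-2.4000x- 12.4000+ 2)^2 = 16
Expand to Ax^2 + Bx + C = 0, where b-k = -10.4
A = 1+m^2 = 6.76
B = 2(m(b-k) - h) = 2(-2.4000*(-10.4) - 0) = 49.92
C = h^2 + (b-k)^2 - r^2 = 0 + 108.16 - 16 = 92.16
disc = B^2-4AC = 2492.0064 - 2492.0064 = 0
disc = 0

1 intersection point (tangent)


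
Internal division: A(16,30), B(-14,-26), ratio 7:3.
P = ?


Px = (7*(-14) + 3*16)/10 = -50/10 = -5.0000
Py = (7*(-26) + 3*30)/10 = -92/10 = -9.2000

P = (-5.0000, -9.2000)


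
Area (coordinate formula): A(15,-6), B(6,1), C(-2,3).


15*(1-3) = -30
6*(3+ 6) = 54
-2*(-6-1) = 14
sum = 38
Area = |38|/2 = 19.0000

19.0000 sq units


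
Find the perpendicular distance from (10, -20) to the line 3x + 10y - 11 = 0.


|3*10 + 10*(-20) - 11| = |-181| = 181
sqrt(9 + 100) = sqrt(109) = 10.4403
d = 181/sqrt(109) = 17.3367

17.3367


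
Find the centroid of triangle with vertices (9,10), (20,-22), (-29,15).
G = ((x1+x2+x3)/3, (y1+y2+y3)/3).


Gx = (9+20- 29)/3 = 0/3 = 0
Gy = (10- 22+15)/3 = 3/3 = 1.0000

G = (0, 1.0000)


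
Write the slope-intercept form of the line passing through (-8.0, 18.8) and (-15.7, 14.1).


m = (-4.7)/(-7.7) = 0.6104
b = y1 - m*x1 = 18.8 - (-4.7*(-8.0))/(-7.7) = 18.8 + 4.8831 = 23.6831

y = 0.6104x + 23.6831


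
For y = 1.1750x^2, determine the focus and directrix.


a = 1.1750
1/(4a) = 0.2128
Focus = (0, 0.2128)
Directrix: y = -0.2128

Focus = (0, 0.2128), Directrix: y = -0.2128


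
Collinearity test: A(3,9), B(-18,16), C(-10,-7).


3*(16+ 7) - 18*(-7-9) - 10*(9-16)
= 69 + 288 + 70 = 427

No, not collinear (determinant = 427)


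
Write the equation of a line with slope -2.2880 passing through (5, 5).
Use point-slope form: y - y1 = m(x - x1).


y - 5 = -2.2880(x - 5)
y = -2.2880x + 5 + 2.2880*5
y = -2.2880x + 16.4400

y = -2.2880x + 16.4400


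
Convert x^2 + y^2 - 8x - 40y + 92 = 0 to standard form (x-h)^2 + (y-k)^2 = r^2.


h = -D/2 = 8/2 = 4
k = -E/2 = 40/2 = 20
r^2 = h^2 + k^2 - F = 16 + 400 - 92 = 324
r = 18

Center (4, 20), radius = 18


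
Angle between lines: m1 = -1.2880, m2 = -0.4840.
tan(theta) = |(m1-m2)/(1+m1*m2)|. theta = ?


m1-m2 = -0.804
1+m1*m2 = 1.623392
tan(theta) = |-0.804/1.623392| = 0.495259
theta = arctan(|-0.804/1.623392|) = 26.3473 degrees (acute angle)

26.3473 degrees


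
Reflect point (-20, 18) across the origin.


Reflection rule for origin: (-x, -y)
(-20, 18) -> (20, -18)

(20, -18)


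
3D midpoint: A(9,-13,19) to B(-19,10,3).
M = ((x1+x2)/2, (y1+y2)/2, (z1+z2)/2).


Mx = (9- 19)/2 = -5.0000
My = (-13+10)/2 = -1.5000
Mz = (19+3)/2 = 11.0000

M = (-5.0000, -1.5000, 11.0000)


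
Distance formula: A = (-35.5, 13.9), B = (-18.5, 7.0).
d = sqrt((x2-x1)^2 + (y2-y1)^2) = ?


dx = -18.5 + 35.5 = 17.0
dy = 7.0 - 13.9 = -6.9
d = sqrt(289.0 + 47.61) = sqrt(336.61) = 18.3469

18.3469


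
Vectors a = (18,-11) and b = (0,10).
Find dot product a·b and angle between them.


a·b = 18*0 - 11*10 = 0 - 110 = -110
|a| = sqrt(324+121) = 21.0950
|b| = sqrt(0+100) = 10.0000
cos(theta) = -110/(sqrt(445)*sqrt(100)) = -110/sqrt(44500) = -0.521450
theta = arccos(-110/sqrt(44500)) = 121.4296 degrees

a·b = -110, theta = 121.4296 deg


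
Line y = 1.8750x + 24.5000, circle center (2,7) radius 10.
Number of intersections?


Substitute y = 1.8750x + 24.5000: (x-2)^2 + (1.8750x+24.5000-7)^2 = 100
Expand to Ax^2 + Bx + C = 0, where b-k = 17.5
A = 1+m^2 = 4.515625
B = 2(m(b-k) - h) = 2(1.8750*17.5 - 2) = 61.625
C = h^2 + (b-k)^2 - r^2 = 4 + 306.25 - 100 = 210.25
disc = B^2-4AC = 3797.6406 - 3797.6406 = 0
disc = 0

1 intersection point (tangent)


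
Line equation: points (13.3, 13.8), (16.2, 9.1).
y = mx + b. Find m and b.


m = (-4.7)/(2.9) = -1.6207
b = y1 - m*x1 = 13.8 - (-4.7*13.3)/(2.9) = 13.8 + 21.5552 = 35.3552

y = -1.6207x + 35.3552


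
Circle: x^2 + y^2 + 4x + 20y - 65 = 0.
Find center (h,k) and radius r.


h = -D/2 = -4/2 = -2
k = -E/2 = -20/2 = -10
r^2 = h^2 + k^2 - F = 4 + 100 + 65 = 169
r = 13

Center (-2, -10), radius = 13


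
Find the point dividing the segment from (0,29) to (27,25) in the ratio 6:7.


Px = (6*27 + 7*0)/13 = 162/13 = 12.4615
Py = (6*25 + 7*29)/13 = 353/13 = 27.1538

P = (12.4615, 27.1538)


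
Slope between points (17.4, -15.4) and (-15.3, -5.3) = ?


dy = -5.3 + 15.4 = 10.1
dx = -15.3 - 17.4 = -32.7
m = 10.1/(-32.7) = -0.3089

m = -0.3089


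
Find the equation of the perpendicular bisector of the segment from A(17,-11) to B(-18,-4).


Midpoint = (-0.5, -7.5)
Slope of AB = dy/dx = 7/(-35) = -0.2000
Perp slope = -dx/dy = 35/7 = 5.0000
b = My - (perp slope)*Mx = -7.5 + (-35*(-0.5))/7 = -7.5 + 2.5000 = -5.0000

y = 5.0000x - 5.0000


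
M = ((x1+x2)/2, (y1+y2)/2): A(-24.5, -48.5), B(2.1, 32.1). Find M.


Mx = (-24.5 + 2.1)/2 = -22.4/2 = -11.2000
My = (-48.5 + 32.1)/2 = -16.4/2 = -8.2000

(-11.2000, -8.2000)


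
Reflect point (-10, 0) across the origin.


Reflection rule for origin: (-x, -y)
(-10, 0) -> (10, 0)

(10, 0)


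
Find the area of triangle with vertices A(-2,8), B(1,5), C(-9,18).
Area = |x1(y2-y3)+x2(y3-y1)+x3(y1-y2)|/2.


-2*(5-18) = 26
1*(18-8) = 10
-9*(8-5) = -27
sum = 9
Area = |9|/2 = 4.5000

4.5000 sq units


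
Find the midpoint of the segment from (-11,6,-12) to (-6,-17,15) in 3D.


Mx = (-11- 6)/2 = -8.5000
My = (6- 17)/2 = -5.5000
Mz = (-12+15)/2 = 1.5000

M = (-8.5000, -5.5000, 1.5000)


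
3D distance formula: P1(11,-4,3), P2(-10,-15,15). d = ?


dx=-21, dy=-11, dz=12
d = sqrt(441+121+144) = sqrt(706) = 26.5707

26.5707


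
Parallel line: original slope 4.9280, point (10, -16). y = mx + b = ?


Parallel lines have equal slopes.
m2 = 4.9280
b2 = -16 - 4.9280*10 = -65.2800

y = 4.9280x - 65.2800


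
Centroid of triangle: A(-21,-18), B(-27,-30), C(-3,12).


Gx = (-21- 27- 3)/3 = -51/3 = -17.0000
Gy = (-18- 30+12)/3 = -36/3 = -12.0000

G = (-17.0000, -12.0000)


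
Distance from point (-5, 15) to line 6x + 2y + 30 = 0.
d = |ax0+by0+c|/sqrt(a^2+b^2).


|6*(-5) + 2*15 + 30| = |30| = 30
sqrt(36 + 4) = sqrt(40) = 6.3246
d = 30/sqrt(40) = 4.7434

4.7434


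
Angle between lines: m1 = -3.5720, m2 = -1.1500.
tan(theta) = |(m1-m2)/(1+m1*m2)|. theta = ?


m1-m2 = -2.422
1+m1*m2 = 5.1078
tan(theta) = |-2.422/5.1078| = 0.474177
theta = arctan(|-2.422/5.1078|) = 25.3692 degrees (acute angle)

25.3692 degrees


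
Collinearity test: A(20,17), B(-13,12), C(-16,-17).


20*(12+ 17) - 13*(-17-17) - 16*(17-12)
= 580 + 442 - 80 = 942

No, not collinear (determinant = 942)


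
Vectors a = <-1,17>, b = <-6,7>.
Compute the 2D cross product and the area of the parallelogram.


cross = -1*7 - 17*(-6) = -7 + 102 = 95
Parallelogram area = |95| = 95

cross = 95, parallelogram area = 95


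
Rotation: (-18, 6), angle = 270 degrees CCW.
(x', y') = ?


cos(270) = 0, sin(270) = -1
x' = -18*0 - 6*(-1) = 6
y' = -18*(-1) + 6*0 = 18

(6, 18)


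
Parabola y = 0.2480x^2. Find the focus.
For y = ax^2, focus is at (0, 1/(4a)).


a = 0.2480
4a = 0.9920
focus = (0, 1/0.9920) = (0, 1.0081)

Focus = (0, 1.0081)


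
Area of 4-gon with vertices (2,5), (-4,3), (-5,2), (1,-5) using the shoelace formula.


sum(xi*y_{i+1}) = 2*3 - 4*2 - 5*(-5) + 1*5 = 28
sum(yi*x_{i+1}) = 5*(-4) + 3*(-5) + 2*1 - 5*2 = -43
Area = |28 + 43|/2 = 71/2 = 35.5000

35.5000 sq units


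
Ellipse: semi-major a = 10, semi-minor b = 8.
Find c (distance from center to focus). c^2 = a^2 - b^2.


c^2 = 10^2 - 8^2 = 100 - 64 = 36
c = sqrt(36) = 6.0000

c = 6.0000


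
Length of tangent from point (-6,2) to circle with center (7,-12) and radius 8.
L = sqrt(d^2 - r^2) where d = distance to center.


d = sqrt((-6-7)^2 + (2+ 12)^2) = sqrt(169+196) = 19.1050
L = sqrt(365.0000 - 64) = sqrt(301.0000) = 17.3494

17.3494


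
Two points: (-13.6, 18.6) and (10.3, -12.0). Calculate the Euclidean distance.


dx = 10.3 + 13.6 = 23.9
dy = -12.0 - 18.6 = -30.6
d = sqrt(571.21 + 936.36) = sqrt(1507.57) = 38.8274

38.8274


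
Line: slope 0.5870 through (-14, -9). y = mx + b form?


y + 9 = 0.5870(x + 14)
y = 0.5870x - 9 - 0.5870*(-14)
y = 0.5870x - 0.7820

y = 0.5870x - 0.7820


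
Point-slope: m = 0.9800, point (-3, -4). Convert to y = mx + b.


y + 4 = 0.9800(x + 3)
y = 0.9800x - 4 - 0.9800*(-3)
y = 0.9800x - 1.0600

y = 0.9800x - 1.0600


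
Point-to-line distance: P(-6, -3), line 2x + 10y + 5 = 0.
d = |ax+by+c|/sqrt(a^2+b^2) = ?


|2*(-6) + 10*(-3) + 5| = |-37| = 37
sqrt(4 + 100) = sqrt(104) = 10.1980
d = 37/sqrt(104) = 3.6281

3.6281


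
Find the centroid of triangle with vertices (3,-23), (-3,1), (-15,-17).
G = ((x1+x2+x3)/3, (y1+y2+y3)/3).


Gx = (3- 3- 15)/3 = -15/3 = -5.0000
Gy = (-23+1- 17)/3 = -39/3 = -13.0000

G = (-5.0000, -13.0000)


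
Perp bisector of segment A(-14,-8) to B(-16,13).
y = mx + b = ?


Midpoint = (-15, 2.5)
Slope of AB = dy/dx = 21/(-2) = -10.5000
Perp slope = -dx/dy = 2/21 = 0.0952
b = My - (perp slope)*Mx = 2.5 + (-2*(-15))/21 = 2.5 + 1.4286 = 3.9286

y = 0.0952x + 3.9286


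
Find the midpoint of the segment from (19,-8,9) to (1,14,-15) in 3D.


Mx = (19+1)/2 = 10.0000
My = (-8+14)/2 = 3.0000
Mz = (9- 15)/2 = -3.0000

M = (10.0000, 3.0000, -3.0000)


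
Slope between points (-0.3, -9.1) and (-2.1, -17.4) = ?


dy = -17.4 + 9.1 = -8.3
dx = -2.1 + 0.3 = -1.8
m = -8.3/(-1.8) = 4.6111

m = 4.6111


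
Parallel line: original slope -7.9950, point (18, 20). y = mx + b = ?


Parallel lines have equal slopes.
m2 = -7.9950
b2 = 20 + 7.9950*18 = 163.9100

y = -7.9950x + 163.9100


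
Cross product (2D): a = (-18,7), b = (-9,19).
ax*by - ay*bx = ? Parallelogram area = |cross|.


cross = -18*19 - 7*(-9) = -342 + 63 = -279
Parallelogram area = |-279| = 279

cross = -279, parallelogram area = 279


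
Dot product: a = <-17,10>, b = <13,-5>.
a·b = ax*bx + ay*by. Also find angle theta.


a·b = -17*13 + 10*(-5) = -221 - 50 = -271
|a| = sqrt(289+100) = 19.7231
|b| = sqrt(169+25) = 13.9284
cos(theta) = -271/(sqrt(389)*sqrt(194)) = -271/sqrt(75466) = -0.986492
theta = arccos(-271/sqrt(75466)) = 170.5720 degrees

a·b = -271, theta = 170.5720 deg


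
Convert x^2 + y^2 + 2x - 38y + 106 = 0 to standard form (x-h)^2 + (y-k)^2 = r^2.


h = -D/2 = -2/2 = -1
k = -E/2 = 38/2 = 19
r^2 = h^2 + k^2 - F = 1 + 361 - 106 = 256
r = 16

Center (-1, 19), radius = 16


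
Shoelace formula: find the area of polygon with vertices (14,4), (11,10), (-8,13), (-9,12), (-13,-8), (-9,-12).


sum(xi*y_{i+1}) = 14*10 + 11*13 - 8*12 - 9*(-8) - 13*(-12) - 9*4 = 379
sum(yi*x_{i+1}) = 4*11 + 10*(-8) + 13*(-9) + 12*(-13) - 8*(-9) - 12*14 = -405
Area = |379 + 405|/2 = 784/2 = 392.0000

392.0000 sq units


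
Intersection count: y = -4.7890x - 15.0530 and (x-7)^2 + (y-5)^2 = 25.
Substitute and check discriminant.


Substitute y = -4.7890x - 15.0530: (x-7)^2 + (-4.7890x- 15.0530-5)^2 = 25
Expand to Ax^2 + Bx + C = 0, where b-k = -20.053
A = 1+m^2 = 23.934521
B = 2(m(b-k) - h) = 2(-4.7890*(-20.053) - 7) = 178.067634
C = h^2 + (b-k)^2 - r^2 = 49 + 402.122809 - 25 = 426.122809
disc = B^2-4AC = 31708.0823 - 40796.1813 = -9088.0990
disc < 0

0 intersection points


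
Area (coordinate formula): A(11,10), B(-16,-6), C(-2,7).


11*(-6-7) = -143
-16*(7-10) = 48
-2*(10+ 6) = -32
sum = -127
Area = |-127|/2 = 63.5000

63.5000 sq units


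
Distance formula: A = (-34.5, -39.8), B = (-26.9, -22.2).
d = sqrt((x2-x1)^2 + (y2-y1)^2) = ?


dx = -26.9 + 34.5 = 7.6
dy = -22.2 + 39.8 = 17.6
d = sqrt(57.76 + 309.76) = sqrt(367.52) = 19.1708

19.1708


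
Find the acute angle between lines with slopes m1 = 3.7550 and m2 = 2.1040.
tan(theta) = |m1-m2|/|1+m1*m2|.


m1-m2 = 1.651
1+m1*m2 = 8.90052
tan(theta) = |1.651/8.90052| = 0.185495
theta = arctan(|1.651/8.90052|) = 10.5086 degrees (acute angle)

10.5086 degrees


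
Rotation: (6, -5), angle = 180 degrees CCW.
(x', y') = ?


cos(180) = -1, sin(180) = 0
x' = 6*(-1) + 5*0 = -6
y' = 6*0 - 5*(-1) = 5

(-6, 5)


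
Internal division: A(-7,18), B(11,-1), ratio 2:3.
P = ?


Px = (2*11 + 3*(-7))/5 = 1/5 = 0.2000
Py = (2*(-1) + 3*18)/5 = 52/5 = 10.4000

P = (0.2000, 10.4000)


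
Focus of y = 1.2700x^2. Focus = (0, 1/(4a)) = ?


a = 1.2700
4a = 5.0800
focus = (0, 1/5.0800) = (0, 0.1969)

Focus = (0, 0.1969)


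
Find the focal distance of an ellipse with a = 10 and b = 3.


c^2 = 10^2 - 3^2 = 100 - 9 = 91
c = sqrt(91) = 9.5394

c = 9.5394


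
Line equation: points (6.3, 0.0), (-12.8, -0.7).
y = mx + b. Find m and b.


m = (-0.7)/(-19.1) = 0.0366
b = y1 - m*x1 = 0.0 - (-0.7*6.3)/(-19.1) = 0.0 - 0.2309 = -0.2309

y = 0.0366x - 0.2309


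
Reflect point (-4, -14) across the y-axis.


Reflection rule for y-axis: (-x, y)
(-4, -14) -> (4, -14)

(4, -14)


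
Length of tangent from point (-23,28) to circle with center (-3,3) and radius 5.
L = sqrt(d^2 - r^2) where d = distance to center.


d = sqrt((-23+ 3)^2 + (28-3)^2) = sqrt(400+625) = 32.0156
L = sqrt(1025.0000 - 25) = sqrt(1000.0000) = 31.6228

31.6228


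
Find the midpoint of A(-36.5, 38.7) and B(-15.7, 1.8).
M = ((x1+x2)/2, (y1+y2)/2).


Mx = (-36.5 - 15.7)/2 = -52.2/2 = -26.1000
My = (38.7 + 1.8)/2 = 40.5/2 = 20.2500

(-26.1000, 20.2500)


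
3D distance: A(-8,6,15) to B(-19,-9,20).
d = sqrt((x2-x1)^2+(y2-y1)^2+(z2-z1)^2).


dx=-11, dy=-15, dz=5
d = sqrt(121+225+25) = sqrt(371) = 19.2614

19.2614


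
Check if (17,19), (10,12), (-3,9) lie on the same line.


17*(12-9) + 10*(9-19) - 3*(19-12)
= 51 - 100 - 21 = -70

No, not collinear (determinant = -70)


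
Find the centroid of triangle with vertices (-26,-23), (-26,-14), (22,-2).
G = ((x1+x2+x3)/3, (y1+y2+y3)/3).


Gx = (-26- 26+22)/3 = -30/3 = -10.0000
Gy = (-23- 14- 2)/3 = -39/3 = -13.0000

G = (-10.0000, -13.0000)


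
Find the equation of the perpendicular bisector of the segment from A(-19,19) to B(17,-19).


Midpoint = (-1, 0)
Slope of AB = dy/dx = -38/36 = -1.0556
Perp slope = -dx/dy = 36/38 = 0.9474
b = My - (perp slope)*Mx = 0 + (36*(-1))/(-38) = 0 + 0.9474 = 0.9474

y = 0.9474x + 0.9474


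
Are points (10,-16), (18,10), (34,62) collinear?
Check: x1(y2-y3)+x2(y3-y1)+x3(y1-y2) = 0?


10*(10-62) + 18*(62+ 16) + 34*(-16-10)
= -520 + 1404 - 884 = 0

Yes, collinear (determinant = 0)


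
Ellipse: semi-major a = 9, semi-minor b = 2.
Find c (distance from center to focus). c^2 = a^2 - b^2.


c^2 = 9^2 - 2^2 = 81 - 4 = 77
c = sqrt(77) = 8.7750

c = 8.7750


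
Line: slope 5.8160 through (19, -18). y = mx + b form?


y + 18 = 5.8160(x - 19)
y = 5.8160x - 18 - 5.8160*19
y = 5.8160x - 128.5040

y = 5.8160x - 128.5040


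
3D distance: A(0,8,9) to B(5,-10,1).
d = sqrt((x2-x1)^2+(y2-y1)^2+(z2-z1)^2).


dx=5, dy=-18, dz=-8
d = sqrt(25+324+64) = sqrt(413) = 20.3224

20.3224


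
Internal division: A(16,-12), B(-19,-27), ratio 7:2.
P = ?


Px = (7*(-19) + 2*16)/9 = -101/9 = -11.2222
Py = (7*(-27) + 2*(-12))/9 = -213/9 = -23.6667

P = (-11.2222, -23.6667)


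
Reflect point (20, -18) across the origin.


Reflection rule for origin: (-x, -y)
(20, -18) -> (-20, 18)

(-20, 18)


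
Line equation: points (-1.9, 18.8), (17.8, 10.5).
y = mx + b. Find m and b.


m = (-8.3)/(19.7) = -0.4213
b = y1 - m*x1 = 18.8 - (-8.3*(-1.9))/(19.7) = 18.8 - 0.8005 = 17.9995

y = -0.4213x + 17.9995


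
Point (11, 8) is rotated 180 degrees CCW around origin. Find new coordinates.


cos(180) = -1, sin(180) = 0
x' = 11*(-1) - 8*0 = -11
y' = 11*0 + 8*(-1) = -8

(-11, -8)


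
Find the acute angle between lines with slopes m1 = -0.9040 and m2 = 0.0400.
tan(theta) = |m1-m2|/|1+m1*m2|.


m1-m2 = -0.944
1+m1*m2 = 0.96384
tan(theta) = |-0.944/0.96384| = 0.979416
theta = arctan(|-0.944/0.96384|) = 44.4042 degrees (acute angle)

44.4042 degrees
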